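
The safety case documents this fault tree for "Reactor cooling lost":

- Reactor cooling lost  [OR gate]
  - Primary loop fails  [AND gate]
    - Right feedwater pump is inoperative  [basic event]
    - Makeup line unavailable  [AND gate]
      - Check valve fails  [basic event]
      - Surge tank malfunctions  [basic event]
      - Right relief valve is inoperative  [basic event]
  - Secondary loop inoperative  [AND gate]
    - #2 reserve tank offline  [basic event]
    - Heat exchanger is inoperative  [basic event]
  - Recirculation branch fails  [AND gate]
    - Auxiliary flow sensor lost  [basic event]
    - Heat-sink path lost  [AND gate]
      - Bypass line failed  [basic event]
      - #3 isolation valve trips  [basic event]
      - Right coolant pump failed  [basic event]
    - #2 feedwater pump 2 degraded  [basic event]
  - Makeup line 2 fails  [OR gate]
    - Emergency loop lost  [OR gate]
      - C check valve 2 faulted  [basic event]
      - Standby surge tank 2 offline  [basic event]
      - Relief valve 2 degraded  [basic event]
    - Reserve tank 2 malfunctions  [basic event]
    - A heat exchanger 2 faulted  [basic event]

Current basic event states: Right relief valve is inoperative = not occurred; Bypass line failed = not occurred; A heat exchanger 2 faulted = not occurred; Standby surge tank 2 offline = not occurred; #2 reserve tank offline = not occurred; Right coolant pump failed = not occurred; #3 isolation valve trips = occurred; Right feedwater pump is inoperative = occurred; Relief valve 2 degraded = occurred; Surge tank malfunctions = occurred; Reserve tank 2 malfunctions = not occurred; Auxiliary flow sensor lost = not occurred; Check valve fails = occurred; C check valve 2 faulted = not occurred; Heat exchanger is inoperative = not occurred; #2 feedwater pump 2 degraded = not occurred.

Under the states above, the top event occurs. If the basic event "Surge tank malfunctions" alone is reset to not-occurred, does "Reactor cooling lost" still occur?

Yes

Counterfactual: set "Surge tank malfunctions" to not occurred.
Makeup line unavailable [AND]: Check valve fails=occurs, Surge tank malfunctions=not, Right relief valve is inoperative=not → not all inputs occur → does not occur.
Primary loop fails [AND]: Right feedwater pump is inoperative=occurs, Makeup line unavailable=not → not all inputs occur → does not occur.
Secondary loop inoperative [AND]: #2 reserve tank offline=not, Heat exchanger is inoperative=not → not all inputs occur → does not occur.
Heat-sink path lost [AND]: Bypass line failed=not, #3 isolation valve trips=occurs, Right coolant pump failed=not → not all inputs occur → does not occur.
Recirculation branch fails [AND]: Auxiliary flow sensor lost=not, Heat-sink path lost=not, #2 feedwater pump 2 degraded=not → not all inputs occur → does not occur.
Emergency loop lost [OR]: C check valve 2 faulted=not, Standby surge tank 2 offline=not, Relief valve 2 degraded=occurs → at least one input occurs → occurs.
Makeup line 2 fails [OR]: Emergency loop lost=occurs, Reserve tank 2 malfunctions=not, A heat exchanger 2 faulted=not → at least one input occurs → occurs.
Reactor cooling lost [OR]: Primary loop fails=not, Secondary loop inoperative=not, Recirculation branch fails=not, Makeup line 2 fails=occurs → at least one input occurs → occurs.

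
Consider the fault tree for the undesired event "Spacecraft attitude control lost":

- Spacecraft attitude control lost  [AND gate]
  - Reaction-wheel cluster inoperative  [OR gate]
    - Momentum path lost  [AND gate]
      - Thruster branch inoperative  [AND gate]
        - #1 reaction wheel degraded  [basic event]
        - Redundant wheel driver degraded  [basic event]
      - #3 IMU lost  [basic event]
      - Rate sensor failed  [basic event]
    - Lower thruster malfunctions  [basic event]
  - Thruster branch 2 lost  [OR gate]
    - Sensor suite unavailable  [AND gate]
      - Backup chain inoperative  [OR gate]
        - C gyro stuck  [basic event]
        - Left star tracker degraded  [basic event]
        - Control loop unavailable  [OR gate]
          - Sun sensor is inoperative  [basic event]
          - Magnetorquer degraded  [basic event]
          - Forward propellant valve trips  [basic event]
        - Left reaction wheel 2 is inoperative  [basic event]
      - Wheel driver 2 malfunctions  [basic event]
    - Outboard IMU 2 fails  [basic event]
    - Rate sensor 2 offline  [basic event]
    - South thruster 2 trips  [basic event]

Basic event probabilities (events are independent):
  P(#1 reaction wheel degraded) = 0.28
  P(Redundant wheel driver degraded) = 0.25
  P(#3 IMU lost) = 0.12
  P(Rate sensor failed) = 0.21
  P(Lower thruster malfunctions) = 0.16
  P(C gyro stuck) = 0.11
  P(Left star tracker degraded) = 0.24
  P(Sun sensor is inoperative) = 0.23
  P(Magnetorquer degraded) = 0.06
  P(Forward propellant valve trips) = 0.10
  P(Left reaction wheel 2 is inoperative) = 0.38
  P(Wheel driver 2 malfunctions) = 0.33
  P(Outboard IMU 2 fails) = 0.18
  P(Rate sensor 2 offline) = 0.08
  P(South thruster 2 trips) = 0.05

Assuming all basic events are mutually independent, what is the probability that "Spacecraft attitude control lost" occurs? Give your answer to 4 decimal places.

0.0735

P(Thruster branch inoperative) [AND] = 0.28 × 0.25 = 0.070000
P(Momentum path lost) [AND] = 0.070000 × 0.12 × 0.21 = 0.001764
P(Reaction-wheel cluster inoperative) [OR] = 1 − (1−0.001764) × (1−0.16) = 0.161482
P(Control loop unavailable) [OR] = 1 − (1−0.23) × (1−0.06) × (1−0.10) = 0.348580
P(Backup chain inoperative) [OR] = 1 − (1−0.11) × (1−0.24) × (1−0.348580) × (1−0.38) = 0.726815
P(Sensor suite unavailable) [AND] = 0.726815 × 0.33 = 0.239849
P(Thruster branch 2 lost) [OR] = 1 − (1−0.239849) × (1−0.18) × (1−0.08) × (1−0.05) = 0.455215
P(Spacecraft attitude control lost) [AND] = 0.161482 × 0.455215 = 0.073509
Rounded to 4 decimal places: P(Spacecraft attitude control lost) ≈ 0.0735.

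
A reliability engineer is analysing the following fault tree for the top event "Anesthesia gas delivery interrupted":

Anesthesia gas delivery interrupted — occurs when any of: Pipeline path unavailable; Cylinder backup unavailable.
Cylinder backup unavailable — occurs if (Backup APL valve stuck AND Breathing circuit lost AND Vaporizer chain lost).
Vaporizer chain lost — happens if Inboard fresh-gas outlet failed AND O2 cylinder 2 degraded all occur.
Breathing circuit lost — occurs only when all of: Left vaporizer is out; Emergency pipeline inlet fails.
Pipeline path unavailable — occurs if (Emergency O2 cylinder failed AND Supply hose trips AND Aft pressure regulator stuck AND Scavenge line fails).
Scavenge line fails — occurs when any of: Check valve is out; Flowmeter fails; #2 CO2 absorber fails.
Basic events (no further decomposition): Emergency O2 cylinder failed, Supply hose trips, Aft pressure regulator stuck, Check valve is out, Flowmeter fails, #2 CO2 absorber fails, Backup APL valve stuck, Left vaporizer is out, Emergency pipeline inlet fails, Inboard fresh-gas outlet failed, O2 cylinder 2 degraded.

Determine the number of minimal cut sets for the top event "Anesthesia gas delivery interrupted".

4

Scavenge line fails [OR]: union of children's cut sets → 3 cut set(s).
Pipeline path unavailable [AND]: one cut set from each child combined → 1 × 1 × 1 × 3 = 3 cut set(s).
Breathing circuit lost [AND]: one cut set from each child combined → 1 × 1 = 1 cut set(s).
Vaporizer chain lost [AND]: one cut set from each child combined → 1 × 1 = 1 cut set(s).
Cylinder backup unavailable [AND]: one cut set from each child combined → 1 × 1 × 1 = 1 cut set(s).
Anesthesia gas delivery interrupted [OR]: union of children's cut sets → 4 cut set(s).
Minimal cut sets: {Aft pressure regulator stuck, Check valve is out, Emergency O2 cylinder failed, Supply hose trips}; {Aft pressure regulator stuck, Emergency O2 cylinder failed, Flowmeter fails, Supply hose trips}; {#2 CO2 absorber fails, Aft pressure regulator stuck, Emergency O2 cylinder failed, Supply hose trips}; {Backup APL valve stuck, Emergency pipeline inlet fails, Inboard fresh-gas outlet failed, Left vaporizer is out, O2 cylinder 2 degraded}.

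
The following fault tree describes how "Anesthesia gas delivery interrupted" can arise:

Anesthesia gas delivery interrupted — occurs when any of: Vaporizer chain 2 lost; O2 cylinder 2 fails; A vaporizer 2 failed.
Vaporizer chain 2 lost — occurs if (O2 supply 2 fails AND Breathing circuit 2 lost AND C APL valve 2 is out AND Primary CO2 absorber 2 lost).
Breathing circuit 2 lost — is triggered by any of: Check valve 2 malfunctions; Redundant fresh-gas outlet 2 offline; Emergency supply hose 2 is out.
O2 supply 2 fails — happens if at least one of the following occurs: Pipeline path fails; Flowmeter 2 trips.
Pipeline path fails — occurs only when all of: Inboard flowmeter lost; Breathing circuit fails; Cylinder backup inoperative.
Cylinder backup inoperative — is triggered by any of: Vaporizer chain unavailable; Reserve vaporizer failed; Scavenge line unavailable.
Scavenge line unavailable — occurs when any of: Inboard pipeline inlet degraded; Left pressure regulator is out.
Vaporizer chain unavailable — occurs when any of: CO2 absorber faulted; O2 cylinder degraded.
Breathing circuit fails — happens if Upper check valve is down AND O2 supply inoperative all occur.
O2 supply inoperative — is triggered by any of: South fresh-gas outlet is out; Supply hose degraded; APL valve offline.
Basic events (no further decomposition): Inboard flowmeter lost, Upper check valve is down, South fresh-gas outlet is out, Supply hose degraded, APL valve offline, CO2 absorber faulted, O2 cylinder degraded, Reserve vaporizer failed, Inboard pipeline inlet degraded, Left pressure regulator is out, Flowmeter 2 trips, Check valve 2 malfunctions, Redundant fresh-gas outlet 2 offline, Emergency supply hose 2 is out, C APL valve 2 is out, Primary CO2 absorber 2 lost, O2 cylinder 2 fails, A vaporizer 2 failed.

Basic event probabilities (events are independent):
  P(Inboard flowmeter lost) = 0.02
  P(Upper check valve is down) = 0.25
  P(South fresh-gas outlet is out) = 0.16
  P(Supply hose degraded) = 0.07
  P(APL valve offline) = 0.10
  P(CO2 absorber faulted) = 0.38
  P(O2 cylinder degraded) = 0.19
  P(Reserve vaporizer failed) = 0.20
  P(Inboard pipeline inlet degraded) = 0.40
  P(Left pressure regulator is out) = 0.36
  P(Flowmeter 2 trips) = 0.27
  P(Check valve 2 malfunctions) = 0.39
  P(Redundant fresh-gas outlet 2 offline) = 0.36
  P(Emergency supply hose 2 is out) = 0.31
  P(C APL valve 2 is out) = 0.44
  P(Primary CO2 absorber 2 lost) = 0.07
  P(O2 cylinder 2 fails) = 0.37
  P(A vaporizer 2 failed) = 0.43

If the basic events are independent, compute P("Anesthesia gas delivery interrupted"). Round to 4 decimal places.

P(O2 supply inoperative) [OR] = 1 − (1−0.16) × (1−0.07) × (1−0.10) = 0.296920
P(Breathing circuit fails) [AND] = 0.25 × 0.296920 = 0.074230
P(Vaporizer chain unavailable) [OR] = 1 − (1−0.38) × (1−0.19) = 0.497800
P(Scavenge line unavailable) [OR] = 1 − (1−0.40) × (1−0.36) = 0.616000
P(Cylinder backup inoperative) [OR] = 1 − (1−0.497800) × (1−0.20) × (1−0.616000) = 0.845724
P(Pipeline path fails) [AND] = 0.02 × 0.074230 × 0.845724 = 0.001256
P(O2 supply 2 fails) [OR] = 1 − (1−0.001256) × (1−0.27) = 0.270917
P(Breathing circuit 2 lost) [OR] = 1 − (1−0.39) × (1−0.36) × (1−0.31) = 0.730624
P(Vaporizer chain 2 lost) [AND] = 0.270917 × 0.730624 × 0.44 × 0.07 = 0.006097
P(Anesthesia gas delivery interrupted) [OR] = 1 − (1−0.006097) × (1−0.37) × (1−0.43) = 0.643089
Rounded to 4 decimal places: P(Anesthesia gas delivery interrupted) ≈ 0.6431.

0.6431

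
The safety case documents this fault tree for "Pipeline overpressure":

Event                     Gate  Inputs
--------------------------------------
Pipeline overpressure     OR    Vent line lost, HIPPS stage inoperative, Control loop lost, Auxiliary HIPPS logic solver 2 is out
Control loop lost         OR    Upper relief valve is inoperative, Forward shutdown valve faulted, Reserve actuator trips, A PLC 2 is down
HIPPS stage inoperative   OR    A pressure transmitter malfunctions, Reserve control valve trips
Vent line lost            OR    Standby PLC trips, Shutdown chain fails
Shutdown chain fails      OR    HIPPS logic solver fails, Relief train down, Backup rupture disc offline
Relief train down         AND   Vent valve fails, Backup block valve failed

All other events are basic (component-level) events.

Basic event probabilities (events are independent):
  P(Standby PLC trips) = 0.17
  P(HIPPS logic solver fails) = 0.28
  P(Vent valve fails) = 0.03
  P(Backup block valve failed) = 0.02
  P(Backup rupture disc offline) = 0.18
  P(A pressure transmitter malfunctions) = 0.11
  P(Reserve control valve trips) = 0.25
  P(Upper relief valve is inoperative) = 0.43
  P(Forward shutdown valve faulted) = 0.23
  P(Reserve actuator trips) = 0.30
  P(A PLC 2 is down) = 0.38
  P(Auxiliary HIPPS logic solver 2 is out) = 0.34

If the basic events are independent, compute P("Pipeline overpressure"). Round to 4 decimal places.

P(Relief train down) [AND] = 0.03 × 0.02 = 0.000600
P(Shutdown chain fails) [OR] = 1 − (1−0.28) × (1−0.000600) × (1−0.18) = 0.409954
P(Vent line lost) [OR] = 1 − (1−0.17) × (1−0.409954) = 0.510262
P(HIPPS stage inoperative) [OR] = 1 − (1−0.11) × (1−0.25) = 0.332500
P(Control loop lost) [OR] = 1 − (1−0.43) × (1−0.23) × (1−0.30) × (1−0.38) = 0.809517
P(Pipeline overpressure) [OR] = 1 − (1−0.510262) × (1−0.332500) × (1−0.809517) × (1−0.34) = 0.958903
Rounded to 4 decimal places: P(Pipeline overpressure) ≈ 0.9589.

0.9589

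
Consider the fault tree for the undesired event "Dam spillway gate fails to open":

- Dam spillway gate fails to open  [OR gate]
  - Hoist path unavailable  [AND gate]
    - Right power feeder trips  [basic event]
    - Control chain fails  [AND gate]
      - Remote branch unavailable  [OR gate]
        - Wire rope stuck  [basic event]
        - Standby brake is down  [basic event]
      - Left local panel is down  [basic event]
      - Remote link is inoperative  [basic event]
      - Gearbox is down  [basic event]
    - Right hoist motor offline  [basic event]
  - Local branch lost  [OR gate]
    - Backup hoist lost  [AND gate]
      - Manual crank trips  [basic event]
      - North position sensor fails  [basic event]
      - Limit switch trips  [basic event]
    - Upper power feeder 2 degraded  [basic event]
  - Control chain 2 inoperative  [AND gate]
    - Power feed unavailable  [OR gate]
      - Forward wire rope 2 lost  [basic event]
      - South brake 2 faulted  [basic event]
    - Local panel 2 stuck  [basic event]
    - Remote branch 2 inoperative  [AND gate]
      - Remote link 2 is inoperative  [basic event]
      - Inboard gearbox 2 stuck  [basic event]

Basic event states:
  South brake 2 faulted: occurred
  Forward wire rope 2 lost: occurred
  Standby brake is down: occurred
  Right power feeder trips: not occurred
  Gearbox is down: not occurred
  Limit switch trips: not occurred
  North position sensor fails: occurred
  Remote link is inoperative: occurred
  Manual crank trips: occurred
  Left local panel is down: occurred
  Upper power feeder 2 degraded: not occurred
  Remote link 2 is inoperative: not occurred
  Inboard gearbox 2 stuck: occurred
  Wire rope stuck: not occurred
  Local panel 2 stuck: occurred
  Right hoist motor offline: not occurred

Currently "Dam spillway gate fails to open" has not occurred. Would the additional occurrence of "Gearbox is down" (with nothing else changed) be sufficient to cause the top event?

No

Counterfactual: set "Gearbox is down" to occurred.
Remote branch unavailable [OR]: Wire rope stuck=not, Standby brake is down=occurs → at least one input occurs → occurs.
Control chain fails [AND]: Remote branch unavailable=occurs, Left local panel is down=occurs, Remote link is inoperative=occurs, Gearbox is down=occurs → all inputs occur → occurs.
Hoist path unavailable [AND]: Right power feeder trips=not, Control chain fails=occurs, Right hoist motor offline=not → not all inputs occur → does not occur.
Backup hoist lost [AND]: Manual crank trips=occurs, North position sensor fails=occurs, Limit switch trips=not → not all inputs occur → does not occur.
Local branch lost [OR]: Backup hoist lost=not, Upper power feeder 2 degraded=not → no input occurs → does not occur.
Power feed unavailable [OR]: Forward wire rope 2 lost=occurs, South brake 2 faulted=occurs → at least one input occurs → occurs.
Remote branch 2 inoperative [AND]: Remote link 2 is inoperative=not, Inboard gearbox 2 stuck=occurs → not all inputs occur → does not occur.
Control chain 2 inoperative [AND]: Power feed unavailable=occurs, Local panel 2 stuck=occurs, Remote branch 2 inoperative=not → not all inputs occur → does not occur.
Dam spillway gate fails to open [OR]: Hoist path unavailable=not, Local branch lost=not, Control chain 2 inoperative=not → no input occurs → does not occur.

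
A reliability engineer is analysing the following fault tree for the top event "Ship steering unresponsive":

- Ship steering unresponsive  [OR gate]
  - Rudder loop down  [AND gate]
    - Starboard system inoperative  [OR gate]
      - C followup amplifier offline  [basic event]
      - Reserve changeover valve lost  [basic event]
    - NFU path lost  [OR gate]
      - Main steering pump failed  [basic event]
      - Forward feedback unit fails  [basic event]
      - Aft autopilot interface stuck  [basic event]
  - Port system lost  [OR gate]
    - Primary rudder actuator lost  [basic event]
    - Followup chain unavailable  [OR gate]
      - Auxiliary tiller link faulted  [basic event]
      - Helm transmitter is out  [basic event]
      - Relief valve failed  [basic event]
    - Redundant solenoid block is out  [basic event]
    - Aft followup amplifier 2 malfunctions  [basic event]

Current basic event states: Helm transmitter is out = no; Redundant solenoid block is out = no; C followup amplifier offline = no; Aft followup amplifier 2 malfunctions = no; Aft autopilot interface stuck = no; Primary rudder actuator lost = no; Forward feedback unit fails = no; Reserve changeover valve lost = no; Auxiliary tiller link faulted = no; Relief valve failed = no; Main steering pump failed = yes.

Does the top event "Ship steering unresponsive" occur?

Starboard system inoperative [OR]: C followup amplifier offline=not, Reserve changeover valve lost=not → no input occurs → does not occur.
NFU path lost [OR]: Main steering pump failed=occurs, Forward feedback unit fails=not, Aft autopilot interface stuck=not → at least one input occurs → occurs.
Rudder loop down [AND]: Starboard system inoperative=not, NFU path lost=occurs → not all inputs occur → does not occur.
Followup chain unavailable [OR]: Auxiliary tiller link faulted=not, Helm transmitter is out=not, Relief valve failed=not → no input occurs → does not occur.
Port system lost [OR]: Primary rudder actuator lost=not, Followup chain unavailable=not, Redundant solenoid block is out=not, Aft followup amplifier 2 malfunctions=not → no input occurs → does not occur.
Ship steering unresponsive [OR]: Rudder loop down=not, Port system lost=not → no input occurs → does not occur.

No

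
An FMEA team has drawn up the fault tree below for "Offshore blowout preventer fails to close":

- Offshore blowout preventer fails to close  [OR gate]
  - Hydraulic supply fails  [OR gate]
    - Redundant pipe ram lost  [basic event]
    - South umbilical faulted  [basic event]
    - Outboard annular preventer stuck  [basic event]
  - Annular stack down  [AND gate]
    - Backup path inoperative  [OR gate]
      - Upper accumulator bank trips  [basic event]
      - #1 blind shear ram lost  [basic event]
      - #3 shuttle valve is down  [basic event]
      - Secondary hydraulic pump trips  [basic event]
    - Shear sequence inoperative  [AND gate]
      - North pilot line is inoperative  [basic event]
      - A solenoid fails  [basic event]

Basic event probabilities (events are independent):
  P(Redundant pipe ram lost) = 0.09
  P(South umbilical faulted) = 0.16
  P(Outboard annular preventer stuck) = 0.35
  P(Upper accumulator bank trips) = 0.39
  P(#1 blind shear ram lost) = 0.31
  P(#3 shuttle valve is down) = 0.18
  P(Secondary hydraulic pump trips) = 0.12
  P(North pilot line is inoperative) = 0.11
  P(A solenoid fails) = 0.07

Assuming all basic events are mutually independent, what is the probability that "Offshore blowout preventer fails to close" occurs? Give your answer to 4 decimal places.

P(Hydraulic supply fails) [OR] = 1 − (1−0.09) × (1−0.16) × (1−0.35) = 0.503140
P(Backup path inoperative) [OR] = 1 − (1−0.39) × (1−0.31) × (1−0.18) × (1−0.12) = 0.696279
P(Shear sequence inoperative) [AND] = 0.11 × 0.07 = 0.007700
P(Annular stack down) [AND] = 0.696279 × 0.007700 = 0.005361
P(Offshore blowout preventer fails to close) [OR] = 1 − (1−0.503140) × (1−0.005361) = 0.505804
Rounded to 4 decimal places: P(Offshore blowout preventer fails to close) ≈ 0.5058.

0.5058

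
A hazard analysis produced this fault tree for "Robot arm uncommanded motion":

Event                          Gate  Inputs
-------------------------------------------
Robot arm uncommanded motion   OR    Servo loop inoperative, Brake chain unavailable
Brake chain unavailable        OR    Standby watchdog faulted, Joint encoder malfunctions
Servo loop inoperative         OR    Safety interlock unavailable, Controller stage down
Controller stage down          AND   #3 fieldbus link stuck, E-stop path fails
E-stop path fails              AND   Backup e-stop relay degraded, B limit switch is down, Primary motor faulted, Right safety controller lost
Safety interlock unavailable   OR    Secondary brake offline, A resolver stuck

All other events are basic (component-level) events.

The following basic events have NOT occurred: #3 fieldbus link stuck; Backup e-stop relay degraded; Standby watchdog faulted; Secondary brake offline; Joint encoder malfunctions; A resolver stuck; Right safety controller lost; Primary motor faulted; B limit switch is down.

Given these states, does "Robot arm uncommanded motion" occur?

Safety interlock unavailable [OR]: Secondary brake offline=not, A resolver stuck=not → no input occurs → does not occur.
E-stop path fails [AND]: Backup e-stop relay degraded=not, B limit switch is down=not, Primary motor faulted=not, Right safety controller lost=not → not all inputs occur → does not occur.
Controller stage down [AND]: #3 fieldbus link stuck=not, E-stop path fails=not → not all inputs occur → does not occur.
Servo loop inoperative [OR]: Safety interlock unavailable=not, Controller stage down=not → no input occurs → does not occur.
Brake chain unavailable [OR]: Standby watchdog faulted=not, Joint encoder malfunctions=not → no input occurs → does not occur.
Robot arm uncommanded motion [OR]: Servo loop inoperative=not, Brake chain unavailable=not → no input occurs → does not occur.

No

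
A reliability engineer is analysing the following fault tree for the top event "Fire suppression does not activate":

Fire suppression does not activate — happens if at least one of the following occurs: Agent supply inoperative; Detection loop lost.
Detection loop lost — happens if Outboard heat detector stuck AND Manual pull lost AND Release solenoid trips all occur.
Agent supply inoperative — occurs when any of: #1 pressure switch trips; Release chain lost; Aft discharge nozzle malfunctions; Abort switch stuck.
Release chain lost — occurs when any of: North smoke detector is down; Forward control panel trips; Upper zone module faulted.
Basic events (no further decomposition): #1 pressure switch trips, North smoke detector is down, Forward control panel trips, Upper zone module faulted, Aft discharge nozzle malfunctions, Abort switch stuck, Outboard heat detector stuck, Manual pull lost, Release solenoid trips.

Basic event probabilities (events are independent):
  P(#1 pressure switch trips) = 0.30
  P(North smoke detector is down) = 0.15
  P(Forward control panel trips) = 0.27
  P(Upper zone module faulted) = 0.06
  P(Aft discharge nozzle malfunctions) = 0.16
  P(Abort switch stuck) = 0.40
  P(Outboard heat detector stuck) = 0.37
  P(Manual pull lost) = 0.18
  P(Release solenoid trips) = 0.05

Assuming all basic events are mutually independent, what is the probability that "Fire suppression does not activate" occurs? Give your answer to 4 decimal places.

P(Release chain lost) [OR] = 1 − (1−0.15) × (1−0.27) × (1−0.06) = 0.416730
P(Agent supply inoperative) [OR] = 1 − (1−0.30) × (1−0.416730) × (1−0.16) × (1−0.40) = 0.794222
P(Detection loop lost) [AND] = 0.37 × 0.18 × 0.05 = 0.003330
P(Fire suppression does not activate) [OR] = 1 − (1−0.794222) × (1−0.003330) = 0.794907
Rounded to 4 decimal places: P(Fire suppression does not activate) ≈ 0.7949.

0.7949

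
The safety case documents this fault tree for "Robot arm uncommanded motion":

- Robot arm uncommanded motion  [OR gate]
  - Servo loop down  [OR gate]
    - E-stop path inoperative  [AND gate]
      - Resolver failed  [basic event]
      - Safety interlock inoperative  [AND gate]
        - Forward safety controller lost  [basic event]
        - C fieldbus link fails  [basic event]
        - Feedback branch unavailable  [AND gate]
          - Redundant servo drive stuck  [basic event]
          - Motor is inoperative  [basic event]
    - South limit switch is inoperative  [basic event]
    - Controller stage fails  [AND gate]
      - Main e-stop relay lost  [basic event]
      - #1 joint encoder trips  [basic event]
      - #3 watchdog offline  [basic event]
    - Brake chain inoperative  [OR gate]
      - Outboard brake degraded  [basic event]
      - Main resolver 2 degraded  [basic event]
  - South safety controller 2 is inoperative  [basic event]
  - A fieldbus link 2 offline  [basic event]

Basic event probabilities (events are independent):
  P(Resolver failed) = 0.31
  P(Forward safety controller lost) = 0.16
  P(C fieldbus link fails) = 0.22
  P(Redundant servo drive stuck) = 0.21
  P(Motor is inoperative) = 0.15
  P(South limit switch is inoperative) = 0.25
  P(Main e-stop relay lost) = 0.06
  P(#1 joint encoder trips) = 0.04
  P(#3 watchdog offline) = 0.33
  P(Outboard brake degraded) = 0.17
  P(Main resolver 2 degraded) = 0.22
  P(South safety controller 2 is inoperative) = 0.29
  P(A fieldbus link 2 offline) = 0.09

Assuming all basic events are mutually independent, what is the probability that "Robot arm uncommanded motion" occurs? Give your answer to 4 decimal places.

P(Feedback branch unavailable) [AND] = 0.21 × 0.15 = 0.031500
P(Safety interlock inoperative) [AND] = 0.16 × 0.22 × 0.031500 = 0.001109
P(E-stop path inoperative) [AND] = 0.31 × 0.001109 = 0.000344
P(Controller stage fails) [AND] = 0.06 × 0.04 × 0.33 = 0.000792
P(Brake chain inoperative) [OR] = 1 − (1−0.17) × (1−0.22) = 0.352600
P(Servo loop down) [OR] = 1 − (1−0.000344) × (1−0.25) × (1−0.000792) × (1−0.352600) = 0.515001
P(Robot arm uncommanded motion) [OR] = 1 − (1−0.515001) × (1−0.29) × (1−0.09) = 0.686642
Rounded to 4 decimal places: P(Robot arm uncommanded motion) ≈ 0.6866.

0.6866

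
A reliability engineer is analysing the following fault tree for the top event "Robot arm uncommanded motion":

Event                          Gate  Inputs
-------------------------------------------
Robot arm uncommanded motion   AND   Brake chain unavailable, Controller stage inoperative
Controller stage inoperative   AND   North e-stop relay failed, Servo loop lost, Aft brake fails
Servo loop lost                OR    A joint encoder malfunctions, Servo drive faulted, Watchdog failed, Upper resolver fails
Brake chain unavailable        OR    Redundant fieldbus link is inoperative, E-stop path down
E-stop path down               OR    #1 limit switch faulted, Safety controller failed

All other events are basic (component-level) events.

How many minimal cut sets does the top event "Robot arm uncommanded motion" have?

12

E-stop path down [OR]: union of children's cut sets → 2 cut set(s).
Brake chain unavailable [OR]: union of children's cut sets → 3 cut set(s).
Servo loop lost [OR]: union of children's cut sets → 4 cut set(s).
Controller stage inoperative [AND]: one cut set from each child combined → 1 × 4 × 1 = 4 cut set(s).
Robot arm uncommanded motion [AND]: one cut set from each child combined → 3 × 4 = 12 cut set(s).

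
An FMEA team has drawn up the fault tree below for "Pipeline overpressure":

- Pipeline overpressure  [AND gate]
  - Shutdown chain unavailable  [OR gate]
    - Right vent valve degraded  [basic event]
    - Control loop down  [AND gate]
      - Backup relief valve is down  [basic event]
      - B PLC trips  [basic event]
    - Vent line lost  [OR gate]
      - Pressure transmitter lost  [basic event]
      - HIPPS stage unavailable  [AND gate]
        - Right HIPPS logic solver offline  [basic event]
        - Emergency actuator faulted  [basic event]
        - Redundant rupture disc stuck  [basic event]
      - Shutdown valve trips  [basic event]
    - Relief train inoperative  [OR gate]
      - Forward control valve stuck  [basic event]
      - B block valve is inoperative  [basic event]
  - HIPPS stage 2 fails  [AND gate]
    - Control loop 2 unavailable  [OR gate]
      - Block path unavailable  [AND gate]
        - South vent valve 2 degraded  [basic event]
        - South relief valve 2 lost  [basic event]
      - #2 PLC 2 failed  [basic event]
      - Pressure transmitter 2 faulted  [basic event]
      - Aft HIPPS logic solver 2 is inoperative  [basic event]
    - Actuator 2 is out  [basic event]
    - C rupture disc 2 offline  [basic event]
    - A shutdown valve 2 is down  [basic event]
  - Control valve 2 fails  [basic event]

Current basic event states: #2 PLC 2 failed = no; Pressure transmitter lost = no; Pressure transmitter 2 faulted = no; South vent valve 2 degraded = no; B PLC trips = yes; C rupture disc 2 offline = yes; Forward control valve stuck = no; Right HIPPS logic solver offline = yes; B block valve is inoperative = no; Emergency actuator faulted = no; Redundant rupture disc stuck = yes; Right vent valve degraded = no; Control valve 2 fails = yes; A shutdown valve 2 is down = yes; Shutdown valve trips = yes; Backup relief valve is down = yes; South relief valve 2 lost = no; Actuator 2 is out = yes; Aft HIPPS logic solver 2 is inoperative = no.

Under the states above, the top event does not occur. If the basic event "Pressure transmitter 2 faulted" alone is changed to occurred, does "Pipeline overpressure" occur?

Yes

Counterfactual: set "Pressure transmitter 2 faulted" to occurred.
Control loop down [AND]: Backup relief valve is down=occurs, B PLC trips=occurs → all inputs occur → occurs.
HIPPS stage unavailable [AND]: Right HIPPS logic solver offline=occurs, Emergency actuator faulted=not, Redundant rupture disc stuck=occurs → not all inputs occur → does not occur.
Vent line lost [OR]: Pressure transmitter lost=not, HIPPS stage unavailable=not, Shutdown valve trips=occurs → at least one input occurs → occurs.
Relief train inoperative [OR]: Forward control valve stuck=not, B block valve is inoperative=not → no input occurs → does not occur.
Shutdown chain unavailable [OR]: Right vent valve degraded=not, Control loop down=occurs, Vent line lost=occurs, Relief train inoperative=not → at least one input occurs → occurs.
Block path unavailable [AND]: South vent valve 2 degraded=not, South relief valve 2 lost=not → not all inputs occur → does not occur.
Control loop 2 unavailable [OR]: Block path unavailable=not, #2 PLC 2 failed=not, Pressure transmitter 2 faulted=occurs, Aft HIPPS logic solver 2 is inoperative=not → at least one input occurs → occurs.
HIPPS stage 2 fails [AND]: Control loop 2 unavailable=occurs, Actuator 2 is out=occurs, C rupture disc 2 offline=occurs, A shutdown valve 2 is down=occurs → all inputs occur → occurs.
Pipeline overpressure [AND]: Shutdown chain unavailable=occurs, HIPPS stage 2 fails=occurs, Control valve 2 fails=occurs → all inputs occur → occurs.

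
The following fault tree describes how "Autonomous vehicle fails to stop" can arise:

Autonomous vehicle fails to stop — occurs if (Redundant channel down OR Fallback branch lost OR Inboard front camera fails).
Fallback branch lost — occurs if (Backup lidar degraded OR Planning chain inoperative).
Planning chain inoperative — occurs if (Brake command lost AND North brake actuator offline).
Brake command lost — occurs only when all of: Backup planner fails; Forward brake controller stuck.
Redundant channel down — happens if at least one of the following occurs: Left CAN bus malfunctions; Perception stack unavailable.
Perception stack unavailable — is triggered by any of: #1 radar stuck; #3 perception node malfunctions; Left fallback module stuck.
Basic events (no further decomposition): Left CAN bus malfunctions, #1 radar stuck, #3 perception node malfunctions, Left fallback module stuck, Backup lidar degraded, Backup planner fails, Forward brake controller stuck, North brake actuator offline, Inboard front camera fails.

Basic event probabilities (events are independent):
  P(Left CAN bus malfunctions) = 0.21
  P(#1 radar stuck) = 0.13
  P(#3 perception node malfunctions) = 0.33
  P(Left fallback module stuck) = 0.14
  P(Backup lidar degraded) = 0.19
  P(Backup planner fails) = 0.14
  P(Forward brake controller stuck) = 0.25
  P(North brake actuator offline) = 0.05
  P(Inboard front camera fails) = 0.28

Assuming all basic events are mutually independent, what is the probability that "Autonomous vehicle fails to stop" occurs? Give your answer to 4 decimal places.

0.7694

P(Perception stack unavailable) [OR] = 1 − (1−0.13) × (1−0.33) × (1−0.14) = 0.498706
P(Redundant channel down) [OR] = 1 − (1−0.21) × (1−0.498706) = 0.603978
P(Brake command lost) [AND] = 0.14 × 0.25 = 0.035000
P(Planning chain inoperative) [AND] = 0.035000 × 0.05 = 0.001750
P(Fallback branch lost) [OR] = 1 − (1−0.19) × (1−0.001750) = 0.191418
P(Autonomous vehicle fails to stop) [OR] = 1 − (1−0.603978) × (1−0.191418) × (1−0.28) = 0.769444
Rounded to 4 decimal places: P(Autonomous vehicle fails to stop) ≈ 0.7694.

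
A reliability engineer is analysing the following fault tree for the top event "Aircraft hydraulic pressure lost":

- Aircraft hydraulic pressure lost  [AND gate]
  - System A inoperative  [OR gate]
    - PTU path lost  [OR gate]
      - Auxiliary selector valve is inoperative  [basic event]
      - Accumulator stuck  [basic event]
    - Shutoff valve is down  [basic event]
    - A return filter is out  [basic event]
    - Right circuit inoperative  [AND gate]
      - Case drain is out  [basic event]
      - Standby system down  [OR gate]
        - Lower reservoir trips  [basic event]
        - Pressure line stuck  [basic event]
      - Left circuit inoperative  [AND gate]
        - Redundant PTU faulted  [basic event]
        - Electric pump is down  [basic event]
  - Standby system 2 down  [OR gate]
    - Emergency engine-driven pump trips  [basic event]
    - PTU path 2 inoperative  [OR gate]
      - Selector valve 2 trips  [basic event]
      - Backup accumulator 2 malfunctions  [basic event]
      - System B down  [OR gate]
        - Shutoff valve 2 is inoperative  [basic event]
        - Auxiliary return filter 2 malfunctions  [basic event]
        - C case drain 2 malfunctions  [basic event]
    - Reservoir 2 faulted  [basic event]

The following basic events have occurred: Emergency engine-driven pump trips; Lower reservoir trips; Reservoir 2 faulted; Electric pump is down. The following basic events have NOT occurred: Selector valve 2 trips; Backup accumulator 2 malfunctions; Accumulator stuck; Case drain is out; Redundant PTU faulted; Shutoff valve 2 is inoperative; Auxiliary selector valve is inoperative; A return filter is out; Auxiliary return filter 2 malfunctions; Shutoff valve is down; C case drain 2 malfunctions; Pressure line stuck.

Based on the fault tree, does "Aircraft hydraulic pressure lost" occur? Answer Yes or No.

No

PTU path lost [OR]: Auxiliary selector valve is inoperative=not, Accumulator stuck=not → no input occurs → does not occur.
Standby system down [OR]: Lower reservoir trips=occurs, Pressure line stuck=not → at least one input occurs → occurs.
Left circuit inoperative [AND]: Redundant PTU faulted=not, Electric pump is down=occurs → not all inputs occur → does not occur.
Right circuit inoperative [AND]: Case drain is out=not, Standby system down=occurs, Left circuit inoperative=not → not all inputs occur → does not occur.
System A inoperative [OR]: PTU path lost=not, Shutoff valve is down=not, A return filter is out=not, Right circuit inoperative=not → no input occurs → does not occur.
System B down [OR]: Shutoff valve 2 is inoperative=not, Auxiliary return filter 2 malfunctions=not, C case drain 2 malfunctions=not → no input occurs → does not occur.
PTU path 2 inoperative [OR]: Selector valve 2 trips=not, Backup accumulator 2 malfunctions=not, System B down=not → no input occurs → does not occur.
Standby system 2 down [OR]: Emergency engine-driven pump trips=occurs, PTU path 2 inoperative=not, Reservoir 2 faulted=occurs → at least one input occurs → occurs.
Aircraft hydraulic pressure lost [AND]: System A inoperative=not, Standby system 2 down=occurs → not all inputs occur → does not occur.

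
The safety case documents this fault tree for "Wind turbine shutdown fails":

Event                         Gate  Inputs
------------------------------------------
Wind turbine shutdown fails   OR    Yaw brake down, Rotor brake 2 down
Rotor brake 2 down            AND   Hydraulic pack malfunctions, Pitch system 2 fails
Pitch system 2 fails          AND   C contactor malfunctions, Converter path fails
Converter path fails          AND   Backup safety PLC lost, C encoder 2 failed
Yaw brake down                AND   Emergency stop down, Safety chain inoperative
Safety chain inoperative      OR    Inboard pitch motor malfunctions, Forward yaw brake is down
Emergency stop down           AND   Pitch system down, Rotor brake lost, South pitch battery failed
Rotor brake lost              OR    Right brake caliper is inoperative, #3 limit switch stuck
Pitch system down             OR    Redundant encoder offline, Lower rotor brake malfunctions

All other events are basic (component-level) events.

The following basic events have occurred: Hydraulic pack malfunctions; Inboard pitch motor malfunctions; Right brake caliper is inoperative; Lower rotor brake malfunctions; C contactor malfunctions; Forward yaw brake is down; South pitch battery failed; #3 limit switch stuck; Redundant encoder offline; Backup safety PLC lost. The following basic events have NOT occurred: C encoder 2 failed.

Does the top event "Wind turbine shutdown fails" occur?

Pitch system down [OR]: Redundant encoder offline=occurs, Lower rotor brake malfunctions=occurs → at least one input occurs → occurs.
Rotor brake lost [OR]: Right brake caliper is inoperative=occurs, #3 limit switch stuck=occurs → at least one input occurs → occurs.
Emergency stop down [AND]: Pitch system down=occurs, Rotor brake lost=occurs, South pitch battery failed=occurs → all inputs occur → occurs.
Safety chain inoperative [OR]: Inboard pitch motor malfunctions=occurs, Forward yaw brake is down=occurs → at least one input occurs → occurs.
Yaw brake down [AND]: Emergency stop down=occurs, Safety chain inoperative=occurs → all inputs occur → occurs.
Converter path fails [AND]: Backup safety PLC lost=occurs, C encoder 2 failed=not → not all inputs occur → does not occur.
Pitch system 2 fails [AND]: C contactor malfunctions=occurs, Converter path fails=not → not all inputs occur → does not occur.
Rotor brake 2 down [AND]: Hydraulic pack malfunctions=occurs, Pitch system 2 fails=not → not all inputs occur → does not occur.
Wind turbine shutdown fails [OR]: Yaw brake down=occurs, Rotor brake 2 down=not → at least one input occurs → occurs.

Yes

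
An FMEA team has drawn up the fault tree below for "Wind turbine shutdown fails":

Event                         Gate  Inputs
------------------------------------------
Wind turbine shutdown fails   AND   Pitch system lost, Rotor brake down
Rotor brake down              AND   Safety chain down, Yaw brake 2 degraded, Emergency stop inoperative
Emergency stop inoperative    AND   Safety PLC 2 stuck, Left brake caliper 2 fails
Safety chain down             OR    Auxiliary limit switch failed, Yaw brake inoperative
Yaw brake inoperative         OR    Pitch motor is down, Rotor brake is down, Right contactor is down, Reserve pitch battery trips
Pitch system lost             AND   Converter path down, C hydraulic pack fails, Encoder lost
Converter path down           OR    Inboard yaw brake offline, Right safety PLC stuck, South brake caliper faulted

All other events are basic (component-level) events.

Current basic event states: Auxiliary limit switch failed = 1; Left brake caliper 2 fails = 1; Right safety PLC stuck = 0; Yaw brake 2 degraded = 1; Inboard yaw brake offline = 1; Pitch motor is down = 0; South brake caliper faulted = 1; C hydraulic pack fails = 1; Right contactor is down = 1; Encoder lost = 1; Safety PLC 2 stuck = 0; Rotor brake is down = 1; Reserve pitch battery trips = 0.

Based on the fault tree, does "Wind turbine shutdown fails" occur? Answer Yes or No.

No

Converter path down [OR]: Inboard yaw brake offline=occurs, Right safety PLC stuck=not, South brake caliper faulted=occurs → at least one input occurs → occurs.
Pitch system lost [AND]: Converter path down=occurs, C hydraulic pack fails=occurs, Encoder lost=occurs → all inputs occur → occurs.
Yaw brake inoperative [OR]: Pitch motor is down=not, Rotor brake is down=occurs, Right contactor is down=occurs, Reserve pitch battery trips=not → at least one input occurs → occurs.
Safety chain down [OR]: Auxiliary limit switch failed=occurs, Yaw brake inoperative=occurs → at least one input occurs → occurs.
Emergency stop inoperative [AND]: Safety PLC 2 stuck=not, Left brake caliper 2 fails=occurs → not all inputs occur → does not occur.
Rotor brake down [AND]: Safety chain down=occurs, Yaw brake 2 degraded=occurs, Emergency stop inoperative=not → not all inputs occur → does not occur.
Wind turbine shutdown fails [AND]: Pitch system lost=occurs, Rotor brake down=not → not all inputs occur → does not occur.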